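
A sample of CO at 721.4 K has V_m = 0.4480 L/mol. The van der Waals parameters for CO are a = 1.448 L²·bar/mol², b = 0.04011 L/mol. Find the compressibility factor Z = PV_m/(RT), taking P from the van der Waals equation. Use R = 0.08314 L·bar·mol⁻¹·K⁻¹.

P = RT/(V_m − b) − a/V_m² = (0.08314)(721.4)/(0.4480 − 0.04011) − 1.448/(0.4480)²
  = 59.977/0.40789 − 7.2146 = 147.04 − 7.2146 = 139.83 bar
Z = PV_m/(RT) = (139.83)(0.4480)/((0.08314)(721.4)) = 62.644/59.977 = 1.044

Z ≈ 1.044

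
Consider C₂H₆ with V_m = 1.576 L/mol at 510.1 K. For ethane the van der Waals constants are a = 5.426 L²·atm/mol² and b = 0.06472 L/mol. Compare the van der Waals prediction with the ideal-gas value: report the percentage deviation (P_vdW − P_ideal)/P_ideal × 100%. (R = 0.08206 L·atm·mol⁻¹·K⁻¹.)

-3.94 %

Ideal: P_ideal = RT/V_m = (0.08206)(510.1)/1.576 = 26.5602 atm
vdW: P = RT/(V_m − b) − a/V_m² = 41.8588/1.51128 − 5.426/2.48378 = 27.6976 − 2.18457 = 25.5130 atm
% deviation = (25.5130 − 26.5602)/26.5602 × 100% = -3.94%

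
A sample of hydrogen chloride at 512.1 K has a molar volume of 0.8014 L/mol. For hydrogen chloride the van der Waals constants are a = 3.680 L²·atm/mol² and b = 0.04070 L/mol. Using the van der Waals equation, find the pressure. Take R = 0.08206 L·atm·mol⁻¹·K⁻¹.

P = RT/(V_m − b) − a/V_m²
RT/(V_m − b) = (0.08206)(512.1)/(0.8014 − 0.04070) = 42.023/0.76070 = 55.243 atm
a/V_m² = 3.680/(0.8014)² = 5.7299 atm
P = 55.243 − 5.7299 = 49.51 atm

P ≈ 49.51 atm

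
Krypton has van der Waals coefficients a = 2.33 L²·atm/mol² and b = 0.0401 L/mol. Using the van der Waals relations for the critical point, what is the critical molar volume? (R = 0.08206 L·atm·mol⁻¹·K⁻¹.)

For a van der Waals gas, V_m,c = 3b.
V_m,c = 3×0.0401 = 0.1203 L/mol

V_m,c ≈ 0.1203 L/mol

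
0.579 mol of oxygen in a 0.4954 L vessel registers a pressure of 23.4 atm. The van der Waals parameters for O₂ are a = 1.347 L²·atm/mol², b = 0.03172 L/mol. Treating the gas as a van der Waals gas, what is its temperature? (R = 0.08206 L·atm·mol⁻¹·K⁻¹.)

T ≈ 253.4 K

T = (P + a n²/V²)(V − nb)/(nR)
P + a n²/V² = 23.4 + (1.347)(0.579)²/(0.4954)² = 25.240 atm
V − nb = 0.4954 − (0.579)(0.03172) = 0.47703 L
T = (25.240)(0.47703)/((0.579)(0.08206)) = 253.4 K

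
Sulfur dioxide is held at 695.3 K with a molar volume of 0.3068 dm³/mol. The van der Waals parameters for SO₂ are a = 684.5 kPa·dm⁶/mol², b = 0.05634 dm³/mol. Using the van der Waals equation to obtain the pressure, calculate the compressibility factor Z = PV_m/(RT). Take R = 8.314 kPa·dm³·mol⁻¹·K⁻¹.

Z ≈ 0.8390

P = RT/(V_m − b) − a/V_m² = (8.314)(695.3)/(0.3068 − 0.05634) − 684.5/(0.3068)²
  = 5780.7/0.25046 − 7272.1 = 23080 − 7272.1 = 15808 kPa
Z = PV_m/(RT) = (15808)(0.3068)/((8.314)(695.3)) = 4849.9/5780.7 = 0.8390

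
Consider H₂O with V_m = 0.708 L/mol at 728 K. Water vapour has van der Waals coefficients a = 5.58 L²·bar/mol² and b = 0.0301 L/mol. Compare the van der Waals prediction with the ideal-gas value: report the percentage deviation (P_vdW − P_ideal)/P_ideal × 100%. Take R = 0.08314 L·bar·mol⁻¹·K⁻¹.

Ideal: P_ideal = RT/V_m = (0.08314)(728)/0.708 = 85.4886 bar
vdW: P = RT/(V_m − b) − a/V_m² = 60.5259/0.677900 − 5.58/0.501264 = 89.2844 − 11.1319 = 78.1525 bar
% deviation = (78.1525 − 85.4886)/85.4886 × 100% = -8.58%

-8.58 %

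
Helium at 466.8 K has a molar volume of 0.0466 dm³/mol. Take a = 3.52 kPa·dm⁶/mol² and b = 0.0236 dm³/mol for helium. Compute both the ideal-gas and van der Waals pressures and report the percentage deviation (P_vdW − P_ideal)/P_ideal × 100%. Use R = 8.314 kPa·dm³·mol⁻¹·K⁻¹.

100.7 %

Ideal: P_ideal = RT/V_m = (8.314)(466.8)/0.0466 = 83282.7 kPa
vdW: P = RT/(V_m − b) − a/V_m² = 3880.98/0.0230000 − 3.52/0.00217156 = 168738 − 1620.95 = 167117 kPa
% deviation = (167117 − 83282.7)/83282.7 × 100% = 100.7%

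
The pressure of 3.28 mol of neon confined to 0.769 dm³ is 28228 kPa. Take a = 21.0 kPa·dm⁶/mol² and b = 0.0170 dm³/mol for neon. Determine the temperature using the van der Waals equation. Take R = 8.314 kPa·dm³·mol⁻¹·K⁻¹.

T = (P + a n²/V²)(V − nb)/(nR)
P + a n²/V² = 28228 + (21.0)(3.28)²/(0.769)² = 28610 kPa
V − nb = 0.769 − (3.28)(0.0170) = 0.71324 dm³
T = (28610)(0.71324)/((3.28)(8.314)) = 748.3 K

T ≈ 748.3 K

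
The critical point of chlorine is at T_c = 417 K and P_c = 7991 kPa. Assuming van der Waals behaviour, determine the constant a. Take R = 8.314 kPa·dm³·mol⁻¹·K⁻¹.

a ≈ 634.6 kPa·dm⁶/mol²

From T_c = 8a/(27Rb) and P_c = a/(27b²): a = 27 R² T_c²/(64 P_c).
a = 27×(8.314)²×(417)²/(64×7991) = 324530796/511424 = 634.6 kPa·dm⁶/mol²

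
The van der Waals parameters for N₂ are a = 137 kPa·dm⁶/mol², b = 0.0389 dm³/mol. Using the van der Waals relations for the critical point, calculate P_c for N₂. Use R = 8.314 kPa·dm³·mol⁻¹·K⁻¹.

For a van der Waals gas, P_c = a/(27b²).
P_c = 137/(27×(0.0389)²) = 137/0.040857 = 3353 kPa

P_c ≈ 3353 kPa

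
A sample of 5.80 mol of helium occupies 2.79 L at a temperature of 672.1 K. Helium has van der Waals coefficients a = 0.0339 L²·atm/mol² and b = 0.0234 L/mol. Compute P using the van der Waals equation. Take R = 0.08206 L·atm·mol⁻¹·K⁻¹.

P = nRT/(V − nb) − a n²/V²
nRT/(V − nb) = (5.80)(0.08206)(672.1)/(2.79 − 5.80×0.0234) = 319.88/2.6543 = 120.51 atm
a n²/V² = (0.0339)(5.80)²/(2.79)² = 0.14650 atm
P = 120.51 − 0.14650 = 120.4 atm

P ≈ 120.4 atm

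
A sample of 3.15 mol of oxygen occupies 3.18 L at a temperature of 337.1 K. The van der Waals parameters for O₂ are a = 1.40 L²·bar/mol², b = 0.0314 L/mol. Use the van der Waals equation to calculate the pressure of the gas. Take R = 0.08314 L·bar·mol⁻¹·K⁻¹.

P ≈ 27.28 bar

P = nRT/(V − nb) − a n²/V²
nRT/(V − nb) = (3.15)(0.08314)(337.1)/(3.18 − 3.15×0.0314) = 88.283/3.0811 = 28.653 bar
a n²/V² = (1.40)(3.15)²/(3.18)² = 1.3737 bar
P = 28.653 − 1.3737 = 27.28 bar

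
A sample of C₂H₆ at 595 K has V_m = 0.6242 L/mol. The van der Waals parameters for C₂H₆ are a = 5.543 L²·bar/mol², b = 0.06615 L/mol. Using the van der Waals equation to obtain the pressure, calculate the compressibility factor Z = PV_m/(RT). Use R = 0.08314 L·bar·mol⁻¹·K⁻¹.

Z ≈ 0.9390

P = RT/(V_m − b) − a/V_m² = (0.08314)(595)/(0.6242 − 0.06615) − 5.543/(0.6242)²
  = 49.468/0.55805 − 14.226 = 88.644 − 14.226 = 74.418 bar
Z = PV_m/(RT) = (74.418)(0.6242)/((0.08314)(595)) = 46.452/49.468 = 0.9390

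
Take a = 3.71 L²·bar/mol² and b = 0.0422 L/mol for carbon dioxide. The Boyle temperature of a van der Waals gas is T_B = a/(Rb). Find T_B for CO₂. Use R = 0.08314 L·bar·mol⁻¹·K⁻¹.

For a van der Waals gas the second virial coefficient B₂ = b − a/(RT) vanishes at T_B = a/(Rb).
T_B = 3.71/(0.08314×0.0422) = 3.71/0.0035085 = 1057 K

T_B ≈ 1057 K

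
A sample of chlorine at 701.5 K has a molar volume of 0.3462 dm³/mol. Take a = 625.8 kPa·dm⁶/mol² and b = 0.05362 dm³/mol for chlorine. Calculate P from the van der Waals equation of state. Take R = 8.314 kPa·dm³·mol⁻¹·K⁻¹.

P = RT/(V_m − b) − a/V_m²
RT/(V_m − b) = (8.314)(701.5)/(0.3462 − 0.05362) = 5832.3/0.29258 = 19934 kPa
a/V_m² = 625.8/(0.3462)² = 5221.3 kPa
P = 19934 − 5221.3 = 14713 kPa

P ≈ 14713 kPa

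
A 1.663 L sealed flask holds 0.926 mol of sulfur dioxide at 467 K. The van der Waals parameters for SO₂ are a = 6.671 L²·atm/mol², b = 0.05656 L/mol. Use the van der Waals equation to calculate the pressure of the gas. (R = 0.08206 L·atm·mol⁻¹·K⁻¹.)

P = nRT/(V − nb) − a n²/V²
nRT/(V − nb) = (0.926)(0.08206)(467)/(1.663 − 0.926×0.05656) = 35.486/1.6106 = 22.033 atm
a n²/V² = (6.671)(0.926)²/(1.663)² = 2.0684 atm
P = 22.033 − 2.0684 = 19.96 atm

P ≈ 19.96 atm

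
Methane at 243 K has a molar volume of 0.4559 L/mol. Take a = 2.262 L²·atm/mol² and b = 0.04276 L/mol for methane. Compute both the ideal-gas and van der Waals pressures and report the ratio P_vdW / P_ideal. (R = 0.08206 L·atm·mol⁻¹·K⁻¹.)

Ideal: P_ideal = RT/V_m = (0.08206)(243)/0.4559 = 43.7389 atm
vdW: P = RT/(V_m − b) − a/V_m² = 19.9406/0.413140 − 2.262/0.207845 = 48.2660 − 10.8831 = 37.3829 atm
Ratio = 37.3829/43.7389 = 0.8547

P_vdW / P_ideal ≈ 0.8547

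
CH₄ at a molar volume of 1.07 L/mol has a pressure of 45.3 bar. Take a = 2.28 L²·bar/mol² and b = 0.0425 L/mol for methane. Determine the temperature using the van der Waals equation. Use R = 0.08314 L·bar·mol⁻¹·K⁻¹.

T ≈ 584.5 K

T = (P + a/V_m²)(V_m − b)/R
P + a/V_m² = 45.3 + 2.28/(1.07)² = 47.291 bar
V_m − b = 1.07 − 0.0425 = 1.0275 L/mol
T = (47.291)(1.0275)/0.08314 = 584.5 K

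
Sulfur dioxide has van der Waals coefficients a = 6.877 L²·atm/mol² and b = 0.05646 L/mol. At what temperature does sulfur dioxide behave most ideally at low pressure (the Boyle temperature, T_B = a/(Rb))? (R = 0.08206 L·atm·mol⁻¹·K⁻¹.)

T_B ≈ 1484 K

For a van der Waals gas the second virial coefficient B₂ = b − a/(RT) vanishes at T_B = a/(Rb).
T_B = 6.877/(0.08206×0.05646) = 6.877/0.0046331 = 1484 K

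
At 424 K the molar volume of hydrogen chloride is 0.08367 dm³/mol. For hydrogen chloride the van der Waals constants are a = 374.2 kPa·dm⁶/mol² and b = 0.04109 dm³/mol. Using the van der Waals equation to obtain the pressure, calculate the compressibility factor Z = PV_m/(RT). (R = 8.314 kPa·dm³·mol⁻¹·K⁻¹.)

P = RT/(V_m − b) − a/V_m² = (8.314)(424)/(0.08367 − 0.04109) − 374.2/(0.08367)²
  = 3525.1/0.042580 − 53452 = 82788 − 53452 = 29336 kPa
Z = PV_m/(RT) = (29336)(0.08367)/((8.314)(424)) = 2454.5/3525.1 = 0.6963

Z ≈ 0.6963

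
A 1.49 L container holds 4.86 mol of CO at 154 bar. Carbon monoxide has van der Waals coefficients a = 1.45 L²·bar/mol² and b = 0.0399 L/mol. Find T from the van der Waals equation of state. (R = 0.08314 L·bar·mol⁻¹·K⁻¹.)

T = (P + a n²/V²)(V − nb)/(nR)
P + a n²/V² = 154 + (1.45)(4.86)²/(1.49)² = 169.43 bar
V − nb = 1.49 − (4.86)(0.0399) = 1.2961 L
T = (169.43)(1.2961)/((4.86)(0.08314)) = 543.5 K

T ≈ 543.5 K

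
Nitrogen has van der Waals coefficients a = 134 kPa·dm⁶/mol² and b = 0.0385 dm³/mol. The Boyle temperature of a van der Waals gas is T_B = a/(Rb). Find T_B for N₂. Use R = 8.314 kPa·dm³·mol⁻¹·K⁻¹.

T_B ≈ 418.6 K

For a van der Waals gas the second virial coefficient B₂ = b − a/(RT) vanishes at T_B = a/(Rb).
T_B = 134/(8.314×0.0385) = 134/0.32009 = 418.6 K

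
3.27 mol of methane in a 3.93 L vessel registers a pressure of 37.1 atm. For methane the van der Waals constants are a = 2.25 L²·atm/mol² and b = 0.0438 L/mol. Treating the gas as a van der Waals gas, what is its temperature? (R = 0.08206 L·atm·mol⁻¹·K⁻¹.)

T ≈ 545.5 K

T = (P + a n²/V²)(V − nb)/(nR)
P + a n²/V² = 37.1 + (2.25)(3.27)²/(3.93)² = 38.658 atm
V − nb = 3.93 − (3.27)(0.0438) = 3.7868 L
T = (38.658)(3.7868)/((3.27)(0.08206)) = 545.5 K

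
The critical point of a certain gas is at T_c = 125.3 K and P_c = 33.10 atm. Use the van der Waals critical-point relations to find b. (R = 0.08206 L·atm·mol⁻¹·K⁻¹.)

b ≈ 0.03883 L/mol

From T_c = 8a/(27Rb) and P_c = a/(27b²): b = R T_c/(8 P_c).
b = (0.08206)(125.3)/(8×33.10) = 10.282/264.80 = 0.03883 L/mol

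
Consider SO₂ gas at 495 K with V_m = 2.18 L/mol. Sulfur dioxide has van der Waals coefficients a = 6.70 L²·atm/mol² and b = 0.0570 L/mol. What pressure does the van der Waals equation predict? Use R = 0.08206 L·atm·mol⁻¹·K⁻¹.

P = RT/(V_m − b) − a/V_m²
RT/(V_m − b) = (0.08206)(495)/(2.18 − 0.0570) = 40.620/2.1230 = 19.133 atm
a/V_m² = 6.70/(2.18)² = 1.4098 atm
P = 19.133 − 1.4098 = 17.72 atm

P ≈ 17.72 atm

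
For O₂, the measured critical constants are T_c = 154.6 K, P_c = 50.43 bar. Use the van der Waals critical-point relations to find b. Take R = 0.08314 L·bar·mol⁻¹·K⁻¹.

b ≈ 0.03186 L/mol

From T_c = 8a/(27Rb) and P_c = a/(27b²): b = R T_c/(8 P_c).
b = (0.08314)(154.6)/(8×50.43) = 12.853/403.44 = 0.03186 L/mol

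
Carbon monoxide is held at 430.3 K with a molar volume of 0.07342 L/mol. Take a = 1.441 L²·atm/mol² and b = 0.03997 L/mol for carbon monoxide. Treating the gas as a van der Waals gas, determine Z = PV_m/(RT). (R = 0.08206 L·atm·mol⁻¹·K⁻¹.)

P = RT/(V_m − b) − a/V_m² = (0.08206)(430.3)/(0.07342 − 0.03997) − 1.441/(0.07342)²
  = 35.310/0.033450 − 267.32 = 1055.6 − 267.32 = 788.3 atm
Z = PV_m/(RT) = (788.3)(0.07342)/((0.08206)(430.3)) = 57.877/35.310 = 1.639

Z ≈ 1.639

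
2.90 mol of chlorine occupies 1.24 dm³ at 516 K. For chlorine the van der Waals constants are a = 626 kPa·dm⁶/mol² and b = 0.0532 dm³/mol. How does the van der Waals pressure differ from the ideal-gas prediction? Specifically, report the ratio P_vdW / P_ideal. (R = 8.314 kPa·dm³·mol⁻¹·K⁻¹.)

P_vdW / P_ideal ≈ 0.8008

Ideal: P_ideal = nRT/V = (2.90)(8.314)(516)/1.24 = 10033.1 kPa
vdW: P = nRT/(V − nb) − a n²/V² = 12441.1/1.08572 − 5264.66/1.53760 = 11458.8 − 3423.95 = 8034.9 kPa
Ratio = 8034.9/10033.1 = 0.8008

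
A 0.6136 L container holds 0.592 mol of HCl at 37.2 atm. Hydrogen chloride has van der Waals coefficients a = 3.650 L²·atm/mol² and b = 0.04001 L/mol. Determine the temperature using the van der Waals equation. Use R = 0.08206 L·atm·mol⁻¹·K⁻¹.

T = (P + a n²/V²)(V − nb)/(nR)
P + a n²/V² = 37.2 + (3.650)(0.592)²/(0.6136)² = 40.598 atm
V − nb = 0.6136 − (0.592)(0.04001) = 0.58991 L
T = (40.598)(0.58991)/((0.592)(0.08206)) = 493.0 K

T ≈ 493.0 K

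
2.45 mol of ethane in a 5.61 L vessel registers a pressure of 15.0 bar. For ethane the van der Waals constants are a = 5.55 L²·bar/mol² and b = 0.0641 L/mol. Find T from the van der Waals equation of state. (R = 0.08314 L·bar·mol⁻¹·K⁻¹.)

T = (P + a n²/V²)(V − nb)/(nR)
P + a n²/V² = 15.0 + (5.55)(2.45)²/(5.61)² = 16.059 bar
V − nb = 5.61 − (2.45)(0.0641) = 5.4530 L
T = (16.059)(5.4530)/((2.45)(0.08314)) = 429.9 K

T ≈ 429.9 K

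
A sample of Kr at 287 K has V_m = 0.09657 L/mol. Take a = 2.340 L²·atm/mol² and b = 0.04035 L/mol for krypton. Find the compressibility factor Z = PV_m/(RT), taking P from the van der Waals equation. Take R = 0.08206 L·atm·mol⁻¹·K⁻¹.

P = RT/(V_m − b) − a/V_m² = (0.08206)(287)/(0.09657 − 0.04035) − 2.340/(0.09657)²
  = 23.551/0.056220 − 250.92 = 418.91 − 250.92 = 167.99 atm
Z = PV_m/(RT) = (167.99)(0.09657)/((0.08206)(287)) = 16.223/23.551 = 0.6888

Z ≈ 0.6888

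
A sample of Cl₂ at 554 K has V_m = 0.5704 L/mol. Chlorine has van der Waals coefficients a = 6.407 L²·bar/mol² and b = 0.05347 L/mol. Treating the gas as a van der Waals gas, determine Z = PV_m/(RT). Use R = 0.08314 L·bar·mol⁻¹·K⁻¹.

Z ≈ 0.8596

P = RT/(V_m − b) − a/V_m² = (0.08314)(554)/(0.5704 − 0.05347) − 6.407/(0.5704)²
  = 46.060/0.51693 − 19.692 = 89.103 − 19.692 = 69.411 bar
Z = PV_m/(RT) = (69.411)(0.5704)/((0.08314)(554)) = 39.592/46.060 = 0.8596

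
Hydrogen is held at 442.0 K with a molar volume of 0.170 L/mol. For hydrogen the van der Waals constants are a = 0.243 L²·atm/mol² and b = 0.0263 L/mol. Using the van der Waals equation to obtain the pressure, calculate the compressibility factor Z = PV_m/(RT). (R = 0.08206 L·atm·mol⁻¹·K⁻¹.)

P = RT/(V_m − b) − a/V_m² = (0.08206)(442.0)/(0.170 − 0.0263) − 0.243/(0.170)²
  = 36.271/0.14370 − 8.4083 = 252.41 − 8.4083 = 244.00 atm
Z = PV_m/(RT) = (244.00)(0.170)/((0.08206)(442.0)) = 41.480/36.271 = 1.144

Z ≈ 1.144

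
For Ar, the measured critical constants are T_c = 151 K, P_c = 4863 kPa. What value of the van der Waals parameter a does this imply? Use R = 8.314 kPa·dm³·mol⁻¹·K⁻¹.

a ≈ 136.7 kPa·dm⁶/mol²

From T_c = 8a/(27Rb) and P_c = a/(27b²): a = 27 R² T_c²/(64 P_c).
a = 27×(8.314)²×(151)²/(64×4863) = 42553736/311232 = 136.7 kPa·dm⁶/mol²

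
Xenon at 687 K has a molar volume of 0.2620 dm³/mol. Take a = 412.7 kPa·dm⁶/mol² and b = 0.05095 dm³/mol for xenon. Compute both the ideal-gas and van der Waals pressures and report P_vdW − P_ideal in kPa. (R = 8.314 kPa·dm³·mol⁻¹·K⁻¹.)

Ideal: P_ideal = RT/V_m = (8.314)(687)/0.2620 = 21800.5 kPa
vdW: P = RT/(V_m − b) − a/V_m² = 5711.72/0.211050 − 412.7/0.0686440 = 27063.3 − 6012.18 = 21051.1 kPa
ΔP = 21051.1 − 21800.5 = -749 kPa

ΔP ≈ -749 kPa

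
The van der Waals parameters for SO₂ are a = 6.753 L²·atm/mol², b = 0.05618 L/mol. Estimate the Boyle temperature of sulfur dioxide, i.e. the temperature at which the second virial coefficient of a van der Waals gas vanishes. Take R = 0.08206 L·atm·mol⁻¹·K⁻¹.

For a van der Waals gas the second virial coefficient B₂ = b − a/(RT) vanishes at T_B = a/(Rb).
T_B = 6.753/(0.08206×0.05618) = 6.753/0.0046101 = 1465 K

T_B ≈ 1465 K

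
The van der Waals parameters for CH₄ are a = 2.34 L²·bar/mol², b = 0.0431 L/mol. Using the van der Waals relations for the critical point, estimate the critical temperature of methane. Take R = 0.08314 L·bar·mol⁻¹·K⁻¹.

For a van der Waals gas, T_c = 8a/(27Rb).
T_c = 8×2.34/(27×0.08314×0.0431) = 18.720/0.096750 = 193.5 K

T_c ≈ 193.5 K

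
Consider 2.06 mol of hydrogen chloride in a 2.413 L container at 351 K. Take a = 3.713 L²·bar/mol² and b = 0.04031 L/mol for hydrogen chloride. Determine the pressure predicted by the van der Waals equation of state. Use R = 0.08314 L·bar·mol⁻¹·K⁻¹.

P = nRT/(V − nb) − a n²/V²
nRT/(V − nb) = (2.06)(0.08314)(351)/(2.413 − 2.06×0.04031) = 60.115/2.3300 = 25.800 bar
a n²/V² = (3.713)(2.06)²/(2.413)² = 2.7061 bar
P = 25.800 − 2.7061 = 23.09 bar

P ≈ 23.09 bar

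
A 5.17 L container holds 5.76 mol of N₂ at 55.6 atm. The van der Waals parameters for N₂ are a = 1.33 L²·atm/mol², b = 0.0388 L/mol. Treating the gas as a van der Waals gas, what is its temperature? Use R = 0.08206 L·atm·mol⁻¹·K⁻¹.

T = (P + a n²/V²)(V − nb)/(nR)
P + a n²/V² = 55.6 + (1.33)(5.76)²/(5.17)² = 57.251 atm
V − nb = 5.17 − (5.76)(0.0388) = 4.9465 L
T = (57.251)(4.9465)/((5.76)(0.08206)) = 599.1 K

T ≈ 599.1 K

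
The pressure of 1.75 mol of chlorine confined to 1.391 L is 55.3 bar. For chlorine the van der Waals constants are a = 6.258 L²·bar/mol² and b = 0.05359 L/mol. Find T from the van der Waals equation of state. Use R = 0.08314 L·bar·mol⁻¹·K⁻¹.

T ≈ 581.4 K

T = (P + a n²/V²)(V − nb)/(nR)
P + a n²/V² = 55.3 + (6.258)(1.75)²/(1.391)² = 65.205 bar
V − nb = 1.391 − (1.75)(0.05359) = 1.2972 L
T = (65.205)(1.2972)/((1.75)(0.08314)) = 581.4 K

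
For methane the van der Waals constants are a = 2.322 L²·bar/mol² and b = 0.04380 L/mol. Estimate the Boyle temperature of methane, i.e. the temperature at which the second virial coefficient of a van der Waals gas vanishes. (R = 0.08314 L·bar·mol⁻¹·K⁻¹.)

T_B ≈ 637.6 K

For a van der Waals gas the second virial coefficient B₂ = b − a/(RT) vanishes at T_B = a/(Rb).
T_B = 2.322/(0.08314×0.04380) = 2.322/0.0036415 = 637.6 K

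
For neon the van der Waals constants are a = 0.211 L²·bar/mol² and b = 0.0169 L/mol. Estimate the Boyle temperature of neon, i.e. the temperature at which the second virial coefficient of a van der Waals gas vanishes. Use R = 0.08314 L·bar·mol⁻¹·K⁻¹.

For a van der Waals gas the second virial coefficient B₂ = b − a/(RT) vanishes at T_B = a/(Rb).
T_B = 0.211/(0.08314×0.0169) = 0.211/0.0014051 = 150.2 K

T_B ≈ 150.2 K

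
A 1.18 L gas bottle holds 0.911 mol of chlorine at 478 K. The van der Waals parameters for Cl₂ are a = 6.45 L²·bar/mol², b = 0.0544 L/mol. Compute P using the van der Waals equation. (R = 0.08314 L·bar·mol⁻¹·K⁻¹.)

P = nRT/(V − nb) − a n²/V²
nRT/(V − nb) = (0.911)(0.08314)(478)/(1.18 − 0.911×0.0544) = 36.204/1.1304 = 32.028 bar
a n²/V² = (6.45)(0.911)²/(1.18)² = 3.8444 bar
P = 32.028 − 3.8444 = 28.18 bar

P ≈ 28.18 bar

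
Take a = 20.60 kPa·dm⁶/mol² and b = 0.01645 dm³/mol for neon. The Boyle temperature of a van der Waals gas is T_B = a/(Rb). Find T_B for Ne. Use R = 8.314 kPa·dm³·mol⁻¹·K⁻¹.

For a van der Waals gas the second virial coefficient B₂ = b − a/(RT) vanishes at T_B = a/(Rb).
T_B = 20.60/(8.314×0.01645) = 20.60/0.13677 = 150.6 K

T_B ≈ 150.6 K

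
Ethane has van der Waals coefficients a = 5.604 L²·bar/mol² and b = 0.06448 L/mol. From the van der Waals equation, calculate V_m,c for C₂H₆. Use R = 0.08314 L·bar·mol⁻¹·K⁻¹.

V_m,c ≈ 0.1934 L/mol

For a van der Waals gas, V_m,c = 3b.
V_m,c = 3×0.06448 = 0.1934 L/mol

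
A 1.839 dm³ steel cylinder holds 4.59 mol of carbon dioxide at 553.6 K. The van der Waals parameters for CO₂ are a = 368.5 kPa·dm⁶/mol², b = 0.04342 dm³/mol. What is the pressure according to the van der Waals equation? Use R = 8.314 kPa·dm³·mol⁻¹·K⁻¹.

P = nRT/(V − nb) − a n²/V²
nRT/(V − nb) = (4.59)(8.314)(553.6)/(1.839 − 4.59×0.04342) = 21126/1.6397 = 12884 kPa
a n²/V² = (368.5)(4.59)²/(1.839)² = 2295.6 kPa
P = 12884 − 2295.6 = 10588 kPa

P ≈ 10588 kPa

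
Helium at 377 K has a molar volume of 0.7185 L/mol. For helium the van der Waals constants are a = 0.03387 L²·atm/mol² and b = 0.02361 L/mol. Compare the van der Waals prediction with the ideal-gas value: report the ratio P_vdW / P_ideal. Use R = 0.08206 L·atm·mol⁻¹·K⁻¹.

Ideal: P_ideal = RT/V_m = (0.08206)(377)/0.7185 = 43.0572 atm
vdW: P = RT/(V_m − b) − a/V_m² = 30.9366/0.694890 − 0.03387/0.516242 = 44.5201 − 0.0656088 = 44.4545 atm
Ratio = 44.4545/43.0572 = 1.032

P_vdW / P_ideal ≈ 1.032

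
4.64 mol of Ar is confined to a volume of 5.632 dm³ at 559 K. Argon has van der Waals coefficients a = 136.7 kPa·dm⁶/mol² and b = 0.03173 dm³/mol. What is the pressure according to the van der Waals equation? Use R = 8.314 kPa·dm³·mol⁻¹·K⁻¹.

P = nRT/(V − nb) − a n²/V²
nRT/(V − nb) = (4.64)(8.314)(559)/(5.632 − 4.64×0.03173) = 21565/5.4848 = 3931.8 kPa
a n²/V² = (136.7)(4.64)²/(5.632)² = 92.785 kPa
P = 3931.8 − 92.785 = 3839 kPa

P ≈ 3839 kPa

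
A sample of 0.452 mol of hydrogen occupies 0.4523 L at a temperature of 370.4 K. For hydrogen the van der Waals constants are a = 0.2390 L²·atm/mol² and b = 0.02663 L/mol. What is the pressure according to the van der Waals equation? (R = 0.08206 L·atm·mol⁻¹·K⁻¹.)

P ≈ 30.97 atm

P = nRT/(V − nb) − a n²/V²
nRT/(V − nb) = (0.452)(0.08206)(370.4)/(0.4523 − 0.452×0.02663) = 13.739/0.44026 = 31.207 atm
a n²/V² = (0.2390)(0.452)²/(0.4523)² = 0.23868 atm
P = 31.207 − 0.23868 = 30.97 atm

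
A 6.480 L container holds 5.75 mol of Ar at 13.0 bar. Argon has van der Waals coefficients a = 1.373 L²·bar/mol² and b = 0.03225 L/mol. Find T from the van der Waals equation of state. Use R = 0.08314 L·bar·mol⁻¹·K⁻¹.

T ≈ 185.4 K

T = (P + a n²/V²)(V − nb)/(nR)
P + a n²/V² = 13.0 + (1.373)(5.75)²/(6.480)² = 14.081 bar
V − nb = 6.480 − (5.75)(0.03225) = 6.2946 L
T = (14.081)(6.2946)/((5.75)(0.08314)) = 185.4 K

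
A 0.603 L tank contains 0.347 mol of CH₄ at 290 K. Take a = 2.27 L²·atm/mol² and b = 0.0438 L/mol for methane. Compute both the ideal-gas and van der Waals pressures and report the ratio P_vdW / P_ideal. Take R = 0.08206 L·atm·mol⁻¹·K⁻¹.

Ideal: P_ideal = nRT/V = (0.347)(0.08206)(290)/0.603 = 13.6944 atm
vdW: P = nRT/(V − nb) − a n²/V² = 8.25770/0.587801 − 0.273328/0.363609 = 14.0485 − 0.751709 = 13.2968 atm
Ratio = 13.2968/13.6944 = 0.9710

P_vdW / P_ideal ≈ 0.9710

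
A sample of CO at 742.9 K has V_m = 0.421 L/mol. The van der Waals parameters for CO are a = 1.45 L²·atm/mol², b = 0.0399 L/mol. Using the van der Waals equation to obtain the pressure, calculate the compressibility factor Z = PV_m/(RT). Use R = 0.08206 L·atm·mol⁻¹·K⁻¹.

P = RT/(V_m − b) − a/V_m² = (0.08206)(742.9)/(0.421 − 0.0399) − 1.45/(0.421)²
  = 60.962/0.38110 − 8.1810 = 159.96 − 8.1810 = 151.78 atm
Z = PV_m/(RT) = (151.78)(0.421)/((0.08206)(742.9)) = 63.899/60.962 = 1.048

Z ≈ 1.048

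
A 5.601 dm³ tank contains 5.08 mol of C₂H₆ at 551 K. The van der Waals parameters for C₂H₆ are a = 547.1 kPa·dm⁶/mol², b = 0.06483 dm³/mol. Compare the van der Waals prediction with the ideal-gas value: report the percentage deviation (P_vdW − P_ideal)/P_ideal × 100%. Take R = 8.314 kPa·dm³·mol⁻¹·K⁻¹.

-4.58 %

Ideal: P_ideal = nRT/V = (5.08)(8.314)(551)/5.601 = 4154.89 kPa
vdW: P = nRT/(V − nb) − a n²/V² = 23271.6/5.27166 − 14118.7/31.3712 = 4414.47 − 450.053 = 3964.42 kPa
% deviation = (3964.42 − 4154.89)/4154.89 × 100% = -4.58%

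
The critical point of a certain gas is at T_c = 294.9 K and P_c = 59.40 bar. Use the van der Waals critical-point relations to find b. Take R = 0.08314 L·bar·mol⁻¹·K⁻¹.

From T_c = 8a/(27Rb) and P_c = a/(27b²): b = R T_c/(8 P_c).
b = (0.08314)(294.9)/(8×59.40) = 24.518/475.20 = 0.05160 L/mol

b ≈ 0.05160 L/mol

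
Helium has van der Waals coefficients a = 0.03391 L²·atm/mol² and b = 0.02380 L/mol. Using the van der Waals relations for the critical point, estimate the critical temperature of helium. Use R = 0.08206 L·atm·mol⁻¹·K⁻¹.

T_c ≈ 5.145 K

For a van der Waals gas, T_c = 8a/(27Rb).
T_c = 8×0.03391/(27×0.08206×0.02380) = 0.27128/0.052732 = 5.145 K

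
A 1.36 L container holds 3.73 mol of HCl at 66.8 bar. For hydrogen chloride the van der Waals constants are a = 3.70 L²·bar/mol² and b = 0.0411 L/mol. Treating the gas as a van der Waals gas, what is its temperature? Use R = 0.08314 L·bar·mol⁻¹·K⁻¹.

T ≈ 368.2 K

T = (P + a n²/V²)(V − nb)/(nR)
P + a n²/V² = 66.8 + (3.70)(3.73)²/(1.36)² = 94.632 bar
V − nb = 1.36 − (3.73)(0.0411) = 1.2067 L
T = (94.632)(1.2067)/((3.73)(0.08314)) = 368.2 K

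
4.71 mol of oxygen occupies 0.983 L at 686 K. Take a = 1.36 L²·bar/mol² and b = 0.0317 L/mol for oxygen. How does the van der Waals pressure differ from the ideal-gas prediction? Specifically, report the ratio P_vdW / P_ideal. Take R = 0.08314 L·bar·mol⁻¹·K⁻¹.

P_vdW / P_ideal ≈ 1.065

Ideal: P_ideal = nRT/V = (4.71)(0.08314)(686)/0.983 = 273.276 bar
vdW: P = nRT/(V − nb) − a n²/V² = 268.630/0.833693 − 30.1704/0.966289 = 322.217 − 31.2230 = 290.994 bar
Ratio = 290.994/273.276 = 1.065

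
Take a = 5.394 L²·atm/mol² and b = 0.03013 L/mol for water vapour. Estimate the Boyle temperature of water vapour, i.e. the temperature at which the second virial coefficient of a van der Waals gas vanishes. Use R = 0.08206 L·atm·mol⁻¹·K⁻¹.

For a van der Waals gas the second virial coefficient B₂ = b − a/(RT) vanishes at T_B = a/(Rb).
T_B = 5.394/(0.08206×0.03013) = 5.394/0.0024725 = 2182 K

T_B ≈ 2182 K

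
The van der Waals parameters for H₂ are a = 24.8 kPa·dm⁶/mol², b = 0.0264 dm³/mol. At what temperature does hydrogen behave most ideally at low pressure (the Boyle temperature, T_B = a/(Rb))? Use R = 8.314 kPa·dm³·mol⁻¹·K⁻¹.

For a van der Waals gas the second virial coefficient B₂ = b − a/(RT) vanishes at T_B = a/(Rb).
T_B = 24.8/(8.314×0.0264) = 24.8/0.21949 = 113.0 K

T_B ≈ 113.0 K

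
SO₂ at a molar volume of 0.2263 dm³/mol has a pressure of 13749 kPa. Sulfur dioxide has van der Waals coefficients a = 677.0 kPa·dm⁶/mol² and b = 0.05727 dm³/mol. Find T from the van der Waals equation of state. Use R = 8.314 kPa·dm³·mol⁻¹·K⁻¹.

T ≈ 548.3 K

T = (P + a/V_m²)(V_m − b)/R
P + a/V_m² = 13749 + 677.0/(0.2263)² = 26969 kPa
V_m − b = 0.2263 − 0.05727 = 0.16903 dm³/mol
T = (26969)(0.16903)/8.314 = 548.3 K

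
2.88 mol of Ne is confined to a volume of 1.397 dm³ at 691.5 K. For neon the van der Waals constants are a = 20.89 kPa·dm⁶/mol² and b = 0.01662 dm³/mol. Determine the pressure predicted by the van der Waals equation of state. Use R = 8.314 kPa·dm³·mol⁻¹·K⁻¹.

P = nRT/(V − nb) − a n²/V²
nRT/(V − nb) = (2.88)(8.314)(691.5)/(1.397 − 2.88×0.01662) = 16557/1.3491 = 12273 kPa
a n²/V² = (20.89)(2.88)²/(1.397)² = 88.783 kPa
P = 12273 − 88.783 = 12184 kPa

P ≈ 12184 kPa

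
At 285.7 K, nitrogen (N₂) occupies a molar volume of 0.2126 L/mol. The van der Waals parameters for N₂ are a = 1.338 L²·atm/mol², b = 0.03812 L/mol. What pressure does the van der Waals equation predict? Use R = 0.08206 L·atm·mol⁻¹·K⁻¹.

P ≈ 104.8 atm

P = RT/(V_m − b) − a/V_m²
RT/(V_m − b) = (0.08206)(285.7)/(0.2126 − 0.03812) = 23.445/0.17448 = 134.37 atm
a/V_m² = 1.338/(0.2126)² = 29.603 atm
P = 134.37 − 29.603 = 104.8 atm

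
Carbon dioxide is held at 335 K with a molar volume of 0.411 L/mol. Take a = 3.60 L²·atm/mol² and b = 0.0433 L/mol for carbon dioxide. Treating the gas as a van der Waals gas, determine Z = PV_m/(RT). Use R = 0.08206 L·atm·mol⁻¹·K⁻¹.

P = RT/(V_m − b) − a/V_m² = (0.08206)(335)/(0.411 − 0.0433) − 3.60/(0.411)²
  = 27.490/0.36770 − 21.312 = 74.762 − 21.312 = 53.450 atm
Z = PV_m/(RT) = (53.450)(0.411)/((0.08206)(335)) = 21.968/27.490 = 0.7991

Z ≈ 0.7991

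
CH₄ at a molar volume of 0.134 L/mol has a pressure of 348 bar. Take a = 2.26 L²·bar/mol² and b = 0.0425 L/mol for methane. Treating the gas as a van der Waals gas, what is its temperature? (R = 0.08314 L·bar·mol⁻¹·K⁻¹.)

T = (P + a/V_m²)(V_m − b)/R
P + a/V_m² = 348 + 2.26/(0.134)² = 473.86 bar
V_m − b = 0.134 − 0.0425 = 0.091500 L/mol
T = (473.86)(0.091500)/0.08314 = 521.5 K

T ≈ 521.5 K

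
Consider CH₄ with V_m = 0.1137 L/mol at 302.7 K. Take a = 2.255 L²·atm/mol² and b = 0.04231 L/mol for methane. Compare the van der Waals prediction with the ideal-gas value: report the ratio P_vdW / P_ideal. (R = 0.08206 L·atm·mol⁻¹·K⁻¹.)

P_vdW / P_ideal ≈ 0.7942

Ideal: P_ideal = RT/V_m = (0.08206)(302.7)/0.1137 = 218.466 atm
vdW: P = RT/(V_m − b) − a/V_m² = 24.8396/0.0713900 − 2.255/0.0129277 = 347.942 − 174.432 = 173.510 atm
Ratio = 173.510/218.466 = 0.7942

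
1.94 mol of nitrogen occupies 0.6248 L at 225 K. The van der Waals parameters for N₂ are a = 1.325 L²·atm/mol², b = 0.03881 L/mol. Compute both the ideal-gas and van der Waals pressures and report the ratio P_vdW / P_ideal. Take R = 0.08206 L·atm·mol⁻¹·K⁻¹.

Ideal: P_ideal = nRT/V = (1.94)(0.08206)(225)/0.6248 = 57.3290 atm
vdW: P = nRT/(V − nb) − a n²/V² = 35.8192/0.549509 − 4.98677/0.390375 = 65.1840 − 12.7743 = 52.4097 atm
Ratio = 52.4097/57.3290 = 0.9142

P_vdW / P_ideal ≈ 0.9142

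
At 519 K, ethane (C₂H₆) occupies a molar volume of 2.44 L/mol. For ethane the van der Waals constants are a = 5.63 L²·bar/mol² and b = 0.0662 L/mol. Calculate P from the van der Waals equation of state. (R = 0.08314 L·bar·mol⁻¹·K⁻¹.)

P ≈ 17.23 bar

P = RT/(V_m − b) − a/V_m²
RT/(V_m − b) = (0.08314)(519)/(2.44 − 0.0662) = 43.150/2.3738 = 18.178 bar
a/V_m² = 5.63/(2.44)² = 0.94565 bar
P = 18.178 − 0.94565 = 17.23 bar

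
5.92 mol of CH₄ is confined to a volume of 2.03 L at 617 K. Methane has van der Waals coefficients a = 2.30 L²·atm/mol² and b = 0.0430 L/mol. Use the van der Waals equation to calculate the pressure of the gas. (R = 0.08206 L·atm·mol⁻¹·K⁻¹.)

P ≈ 149.3 atm

P = nRT/(V − nb) − a n²/V²
nRT/(V − nb) = (5.92)(0.08206)(617)/(2.03 − 5.92×0.0430) = 299.74/1.7754 = 168.83 atm
a n²/V² = (2.30)(5.92)²/(2.03)² = 19.560 atm
P = 168.83 − 19.560 = 149.3 atm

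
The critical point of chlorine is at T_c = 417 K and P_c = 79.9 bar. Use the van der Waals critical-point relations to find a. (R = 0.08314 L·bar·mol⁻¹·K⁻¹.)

From T_c = 8a/(27Rb) and P_c = a/(27b²): a = 27 R² T_c²/(64 P_c).
a = 27×(0.08314)²×(417)²/(64×79.9) = 32453/5113.6 = 6.346 L²·bar/mol²

a ≈ 6.346 L²·bar/mol²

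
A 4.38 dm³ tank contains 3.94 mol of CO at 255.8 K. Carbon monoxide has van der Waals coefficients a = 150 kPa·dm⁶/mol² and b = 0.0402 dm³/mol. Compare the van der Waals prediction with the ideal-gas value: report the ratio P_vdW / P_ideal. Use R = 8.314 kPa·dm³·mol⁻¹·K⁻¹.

Ideal: P_ideal = nRT/V = (3.94)(8.314)(255.8)/4.38 = 1913.08 kPa
vdW: P = nRT/(V − nb) − a n²/V² = 8379.28/4.22161 − 2328.54/19.1844 = 1984.85 − 121.377 = 1863.47 kPa
Ratio = 1863.47/1913.08 = 0.9741

P_vdW / P_ideal ≈ 0.9741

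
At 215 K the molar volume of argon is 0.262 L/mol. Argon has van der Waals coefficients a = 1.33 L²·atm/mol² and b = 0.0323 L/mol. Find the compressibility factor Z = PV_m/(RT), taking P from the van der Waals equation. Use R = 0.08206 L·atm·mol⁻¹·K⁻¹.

Z ≈ 0.8529

P = RT/(V_m − b) − a/V_m² = (0.08206)(215)/(0.262 − 0.0323) − 1.33/(0.262)²
  = 17.643/0.22970 − 19.375 = 76.809 − 19.375 = 57.434 atm
Z = PV_m/(RT) = (57.434)(0.262)/((0.08206)(215)) = 15.048/17.643 = 0.8529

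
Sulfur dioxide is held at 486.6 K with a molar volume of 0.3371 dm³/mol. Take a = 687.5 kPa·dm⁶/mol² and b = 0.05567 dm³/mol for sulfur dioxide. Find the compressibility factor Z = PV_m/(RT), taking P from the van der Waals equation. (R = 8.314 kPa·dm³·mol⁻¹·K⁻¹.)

P = RT/(V_m − b) − a/V_m² = (8.314)(486.6)/(0.3371 − 0.05567) − 687.5/(0.3371)²
  = 4045.6/0.28143 − 6050.0 = 14375 − 6050.0 = 8325 kPa
Z = PV_m/(RT) = (8325)(0.3371)/((8.314)(486.6)) = 2806.4/4045.6 = 0.6937

Z ≈ 0.6937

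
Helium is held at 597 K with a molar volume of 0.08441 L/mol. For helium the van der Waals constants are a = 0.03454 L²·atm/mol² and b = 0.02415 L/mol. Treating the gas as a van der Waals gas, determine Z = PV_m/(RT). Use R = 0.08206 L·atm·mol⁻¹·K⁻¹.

P = RT/(V_m − b) − a/V_m² = (0.08206)(597)/(0.08441 − 0.02415) − 0.03454/(0.08441)²
  = 48.990/0.060260 − 4.8477 = 812.98 − 4.8477 = 808.13 atm
Z = PV_m/(RT) = (808.13)(0.08441)/((0.08206)(597)) = 68.214/48.990 = 1.392

Z ≈ 1.392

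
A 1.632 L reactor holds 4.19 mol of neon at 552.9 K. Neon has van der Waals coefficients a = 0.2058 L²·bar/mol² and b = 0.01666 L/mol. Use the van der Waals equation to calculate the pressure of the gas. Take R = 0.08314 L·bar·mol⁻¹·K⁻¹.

P ≈ 121.9 bar

P = nRT/(V − nb) − a n²/V²
nRT/(V − nb) = (4.19)(0.08314)(552.9)/(1.632 − 4.19×0.01666) = 192.61/1.5622 = 123.29 bar
a n²/V² = (0.2058)(4.19)²/(1.632)² = 1.3565 bar
P = 123.29 − 1.3565 = 121.9 bar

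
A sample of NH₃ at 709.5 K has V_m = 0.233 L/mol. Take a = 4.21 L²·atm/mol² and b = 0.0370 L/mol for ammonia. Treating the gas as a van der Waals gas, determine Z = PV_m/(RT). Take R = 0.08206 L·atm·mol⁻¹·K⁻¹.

P = RT/(V_m − b) − a/V_m² = (0.08206)(709.5)/(0.233 − 0.0370) − 4.21/(0.233)²
  = 58.222/0.19600 − 77.548 = 297.05 − 77.548 = 219.50 atm
Z = PV_m/(RT) = (219.50)(0.233)/((0.08206)(709.5)) = 51.144/58.222 = 0.8784

Z ≈ 0.8784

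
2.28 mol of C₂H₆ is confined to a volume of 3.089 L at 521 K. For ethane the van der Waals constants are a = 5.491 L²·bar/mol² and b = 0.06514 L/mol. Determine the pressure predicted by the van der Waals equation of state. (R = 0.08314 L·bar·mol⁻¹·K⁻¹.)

P ≈ 30.59 bar

P = nRT/(V − nb) − a n²/V²
nRT/(V − nb) = (2.28)(0.08314)(521)/(3.089 − 2.28×0.06514) = 98.760/2.9405 = 33.586 bar
a n²/V² = (5.491)(2.28)²/(3.089)² = 2.9915 bar
P = 33.586 − 2.9915 = 30.59 bar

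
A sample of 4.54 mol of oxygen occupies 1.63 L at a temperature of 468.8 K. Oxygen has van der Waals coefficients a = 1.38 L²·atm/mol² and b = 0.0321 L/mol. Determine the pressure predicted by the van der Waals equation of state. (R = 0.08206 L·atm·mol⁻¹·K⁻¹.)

P ≈ 107.0 atm

P = nRT/(V − nb) − a n²/V²
nRT/(V − nb) = (4.54)(0.08206)(468.8)/(1.63 − 4.54×0.0321) = 174.65/1.4843 = 117.66 atm
a n²/V² = (1.38)(4.54)²/(1.63)² = 10.706 atm
P = 117.66 − 10.706 = 107.0 atm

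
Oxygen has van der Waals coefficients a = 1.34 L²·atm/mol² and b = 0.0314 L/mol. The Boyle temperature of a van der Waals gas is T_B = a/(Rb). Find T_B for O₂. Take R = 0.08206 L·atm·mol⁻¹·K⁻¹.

For a van der Waals gas the second virial coefficient B₂ = b − a/(RT) vanishes at T_B = a/(Rb).
T_B = 1.34/(0.08206×0.0314) = 1.34/0.0025767 = 520.0 K

T_B ≈ 520.0 K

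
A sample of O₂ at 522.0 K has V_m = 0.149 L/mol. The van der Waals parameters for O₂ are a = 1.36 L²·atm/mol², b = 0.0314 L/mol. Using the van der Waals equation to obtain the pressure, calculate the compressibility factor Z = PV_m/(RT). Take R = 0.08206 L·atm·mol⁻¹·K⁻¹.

P = RT/(V_m − b) − a/V_m² = (0.08206)(522.0)/(0.149 − 0.0314) − 1.36/(0.149)²
  = 42.835/0.11760 − 61.259 = 364.24 − 61.259 = 302.98 atm
Z = PV_m/(RT) = (302.98)(0.149)/((0.08206)(522.0)) = 45.144/42.835 = 1.054

Z ≈ 1.054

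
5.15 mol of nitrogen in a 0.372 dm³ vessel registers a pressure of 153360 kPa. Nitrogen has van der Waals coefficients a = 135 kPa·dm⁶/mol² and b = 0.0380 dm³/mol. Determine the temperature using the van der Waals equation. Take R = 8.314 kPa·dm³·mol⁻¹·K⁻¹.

T ≈ 738.0 K

T = (P + a n²/V²)(V − nb)/(nR)
P + a n²/V² = 153360 + (135)(5.15)²/(0.372)² = 179234 kPa
V − nb = 0.372 − (5.15)(0.0380) = 0.17630 dm³
T = (179234)(0.17630)/((5.15)(8.314)) = 738.0 K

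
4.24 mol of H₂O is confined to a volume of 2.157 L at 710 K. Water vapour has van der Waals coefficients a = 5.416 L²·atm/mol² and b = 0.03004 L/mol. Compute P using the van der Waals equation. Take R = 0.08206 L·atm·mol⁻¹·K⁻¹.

P ≈ 100.8 atm

P = nRT/(V − nb) − a n²/V²
nRT/(V − nb) = (4.24)(0.08206)(710)/(2.157 − 4.24×0.03004) = 247.03/2.0296 = 121.71 atm
a n²/V² = (5.416)(4.24)²/(2.157)² = 20.927 atm
P = 121.71 − 20.927 = 100.8 atm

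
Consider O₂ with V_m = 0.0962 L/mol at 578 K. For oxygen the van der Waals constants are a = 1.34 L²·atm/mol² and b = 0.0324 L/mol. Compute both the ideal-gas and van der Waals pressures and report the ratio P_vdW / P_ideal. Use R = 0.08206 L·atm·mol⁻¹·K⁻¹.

P_vdW / P_ideal ≈ 1.214

Ideal: P_ideal = RT/V_m = (0.08206)(578)/0.0962 = 493.042 atm
vdW: P = RT/(V_m − b) − a/V_m² = 47.4307/0.0638000 − 1.34/0.00925444 = 743.428 − 144.795 = 598.633 atm
Ratio = 598.633/493.042 = 1.214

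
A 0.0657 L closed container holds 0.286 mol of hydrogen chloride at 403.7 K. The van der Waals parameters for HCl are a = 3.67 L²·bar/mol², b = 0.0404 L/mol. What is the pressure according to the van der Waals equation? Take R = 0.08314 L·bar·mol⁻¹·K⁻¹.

P ≈ 107.7 bar

P = nRT/(V − nb) − a n²/V²
nRT/(V − nb) = (0.286)(0.08314)(403.7)/(0.0657 − 0.286×0.0404) = 9.5992/0.054146 = 177.28 bar
a n²/V² = (3.67)(0.286)²/(0.0657)² = 69.545 bar
P = 177.28 − 69.545 = 107.7 bar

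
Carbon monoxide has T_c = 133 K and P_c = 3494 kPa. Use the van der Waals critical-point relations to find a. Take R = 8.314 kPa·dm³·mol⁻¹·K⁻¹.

a ≈ 147.6 kPa·dm⁶/mol²

From T_c = 8a/(27Rb) and P_c = a/(27b²): a = 27 R² T_c²/(64 P_c).
a = 27×(8.314)²×(133)²/(64×3494) = 33013159/223616 = 147.6 kPa·dm⁶/mol²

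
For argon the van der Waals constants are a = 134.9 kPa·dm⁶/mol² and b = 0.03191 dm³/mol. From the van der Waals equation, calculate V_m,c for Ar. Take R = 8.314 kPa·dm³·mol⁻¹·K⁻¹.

For a van der Waals gas, V_m,c = 3b.
V_m,c = 3×0.03191 = 0.09573 dm³/mol

V_m,c ≈ 0.09573 dm³/mol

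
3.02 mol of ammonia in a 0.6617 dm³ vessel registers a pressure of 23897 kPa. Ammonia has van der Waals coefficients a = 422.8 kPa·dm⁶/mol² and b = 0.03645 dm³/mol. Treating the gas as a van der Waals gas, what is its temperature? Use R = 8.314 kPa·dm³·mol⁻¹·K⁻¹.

T = (P + a n²/V²)(V − nb)/(nR)
P + a n²/V² = 23897 + (422.8)(3.02)²/(0.6617)² = 32704 kPa
V − nb = 0.6617 − (3.02)(0.03645) = 0.55162 dm³
T = (32704)(0.55162)/((3.02)(8.314)) = 718.5 K

T ≈ 718.5 K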